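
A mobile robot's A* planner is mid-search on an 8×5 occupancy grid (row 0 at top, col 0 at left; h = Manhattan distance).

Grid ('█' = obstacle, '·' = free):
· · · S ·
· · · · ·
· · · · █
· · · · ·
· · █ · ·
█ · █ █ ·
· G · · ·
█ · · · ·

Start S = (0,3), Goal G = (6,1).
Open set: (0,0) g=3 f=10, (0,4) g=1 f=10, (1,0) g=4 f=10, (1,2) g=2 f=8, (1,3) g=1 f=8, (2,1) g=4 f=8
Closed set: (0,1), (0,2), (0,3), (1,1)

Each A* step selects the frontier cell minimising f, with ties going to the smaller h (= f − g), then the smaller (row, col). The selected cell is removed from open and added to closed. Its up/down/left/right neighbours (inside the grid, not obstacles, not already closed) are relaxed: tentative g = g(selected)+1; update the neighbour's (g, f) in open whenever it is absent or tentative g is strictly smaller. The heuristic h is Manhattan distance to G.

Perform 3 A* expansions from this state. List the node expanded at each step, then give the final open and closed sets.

step 1: expand (2,1) (f=8, h=4) → closed; open now [(0,0) g=3 f=10, (0,4) g=1 f=10, (1,0) g=4 f=10, (1,2) g=2 f=8, (1,3) g=1 f=8, (2,0) g=5 f=10, (2,2) g=5 f=10, (3,1) g=5 f=8]
step 2: expand (3,1) (f=8, h=3) → closed; open now [(0,0) g=3 f=10, (0,4) g=1 f=10, (1,0) g=4 f=10, (1,2) g=2 f=8, (1,3) g=1 f=8, (2,0) g=5 f=10, (2,2) g=5 f=10, (3,0) g=6 f=10, (3,2) g=6 f=10, (4,1) g=6 f=8]
step 3: expand (4,1) (f=8, h=2) → closed; open now [(0,0) g=3 f=10, (0,4) g=1 f=10, (1,0) g=4 f=10, (1,2) g=2 f=8, (1,3) g=1 f=8, (2,0) g=5 f=10, (2,2) g=5 f=10, (3,0) g=6 f=10, (3,2) g=6 f=10, (4,0) g=7 f=10, (5,1) g=7 f=8]

order=[(2,1) → (3,1) → (4,1)]; open=[(0,0) g=3 f=10, (0,4) g=1 f=10, (1,0) g=4 f=10, (1,2) g=2 f=8, (1,3) g=1 f=8, (2,0) g=5 f=10, (2,2) g=5 f=10, (3,0) g=6 f=10, (3,2) g=6 f=10, (4,0) g=7 f=10, (5,1) g=7 f=8]; closed=[(0,1), (0,2), (0,3), (1,1), (2,1), (3,1), (4,1)]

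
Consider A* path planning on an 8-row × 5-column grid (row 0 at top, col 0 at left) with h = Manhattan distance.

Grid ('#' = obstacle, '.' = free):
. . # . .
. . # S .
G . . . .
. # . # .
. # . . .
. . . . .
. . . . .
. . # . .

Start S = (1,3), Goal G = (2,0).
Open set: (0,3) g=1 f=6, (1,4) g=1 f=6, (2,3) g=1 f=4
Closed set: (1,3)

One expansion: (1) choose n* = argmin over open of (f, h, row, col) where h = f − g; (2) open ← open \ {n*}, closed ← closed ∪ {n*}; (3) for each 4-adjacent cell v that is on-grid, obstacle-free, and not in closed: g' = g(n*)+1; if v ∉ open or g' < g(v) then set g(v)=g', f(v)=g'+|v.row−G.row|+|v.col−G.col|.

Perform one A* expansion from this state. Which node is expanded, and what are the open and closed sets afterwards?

expanded=(2,3); open=[(0,3) g=1 f=6, (1,4) g=1 f=6, (2,2) g=2 f=4, (2,4) g=2 f=6]; closed=[(1,3), (2,3)]

step 1: expand (2,3) (f=4, h=3) → closed; open now [(0,3) g=1 f=6, (1,4) g=1 f=6, (2,2) g=2 f=4, (2,4) g=2 f=6]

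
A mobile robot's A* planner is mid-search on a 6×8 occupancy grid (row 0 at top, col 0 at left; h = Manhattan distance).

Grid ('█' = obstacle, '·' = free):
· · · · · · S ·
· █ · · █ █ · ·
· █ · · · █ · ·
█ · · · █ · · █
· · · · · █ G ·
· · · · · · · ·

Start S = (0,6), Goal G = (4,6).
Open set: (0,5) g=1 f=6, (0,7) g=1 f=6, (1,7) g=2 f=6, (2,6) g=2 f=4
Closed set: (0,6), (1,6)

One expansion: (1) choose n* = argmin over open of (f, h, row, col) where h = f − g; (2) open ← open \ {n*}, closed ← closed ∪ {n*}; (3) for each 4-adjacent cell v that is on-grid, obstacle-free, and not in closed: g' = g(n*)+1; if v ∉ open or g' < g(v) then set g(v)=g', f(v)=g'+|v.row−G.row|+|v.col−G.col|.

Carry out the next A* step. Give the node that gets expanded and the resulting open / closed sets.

step 1: expand (2,6) (f=4, h=2) → closed; open now [(0,5) g=1 f=6, (0,7) g=1 f=6, (1,7) g=2 f=6, (2,7) g=3 f=6, (3,6) g=3 f=4]

expanded=(2,6); open=[(0,5) g=1 f=6, (0,7) g=1 f=6, (1,7) g=2 f=6, (2,7) g=3 f=6, (3,6) g=3 f=4]; closed=[(0,6), (1,6), (2,6)]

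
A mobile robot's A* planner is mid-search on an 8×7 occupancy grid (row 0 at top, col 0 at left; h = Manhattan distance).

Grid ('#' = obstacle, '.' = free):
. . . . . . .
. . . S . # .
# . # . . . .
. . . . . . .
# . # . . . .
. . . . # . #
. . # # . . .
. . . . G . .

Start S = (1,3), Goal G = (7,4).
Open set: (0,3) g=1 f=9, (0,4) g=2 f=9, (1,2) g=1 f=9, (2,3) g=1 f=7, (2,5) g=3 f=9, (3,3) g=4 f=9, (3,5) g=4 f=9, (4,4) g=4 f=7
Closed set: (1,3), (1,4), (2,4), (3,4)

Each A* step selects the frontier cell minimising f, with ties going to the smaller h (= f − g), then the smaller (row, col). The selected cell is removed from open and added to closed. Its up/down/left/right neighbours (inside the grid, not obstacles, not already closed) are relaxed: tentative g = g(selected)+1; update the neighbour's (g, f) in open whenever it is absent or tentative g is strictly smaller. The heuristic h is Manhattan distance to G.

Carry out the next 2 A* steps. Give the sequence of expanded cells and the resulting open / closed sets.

order=[(4,4) → (2,3)]; open=[(0,3) g=1 f=9, (0,4) g=2 f=9, (1,2) g=1 f=9, (2,5) g=3 f=9, (3,3) g=2 f=7, (3,5) g=4 f=9, (4,3) g=5 f=9, (4,5) g=5 f=9]; closed=[(1,3), (1,4), (2,3), (2,4), (3,4), (4,4)]

step 1: expand (4,4) (f=7, h=3) → closed; open now [(0,3) g=1 f=9, (0,4) g=2 f=9, (1,2) g=1 f=9, (2,3) g=1 f=7, (2,5) g=3 f=9, (3,3) g=4 f=9, (3,5) g=4 f=9, (4,3) g=5 f=9, (4,5) g=5 f=9]
step 2: expand (2,3) (f=7, h=6) → closed; open now [(0,3) g=1 f=9, (0,4) g=2 f=9, (1,2) g=1 f=9, (2,5) g=3 f=9, (3,3) g=2 f=7, (3,5) g=4 f=9, (4,3) g=5 f=9, (4,5) g=5 f=9]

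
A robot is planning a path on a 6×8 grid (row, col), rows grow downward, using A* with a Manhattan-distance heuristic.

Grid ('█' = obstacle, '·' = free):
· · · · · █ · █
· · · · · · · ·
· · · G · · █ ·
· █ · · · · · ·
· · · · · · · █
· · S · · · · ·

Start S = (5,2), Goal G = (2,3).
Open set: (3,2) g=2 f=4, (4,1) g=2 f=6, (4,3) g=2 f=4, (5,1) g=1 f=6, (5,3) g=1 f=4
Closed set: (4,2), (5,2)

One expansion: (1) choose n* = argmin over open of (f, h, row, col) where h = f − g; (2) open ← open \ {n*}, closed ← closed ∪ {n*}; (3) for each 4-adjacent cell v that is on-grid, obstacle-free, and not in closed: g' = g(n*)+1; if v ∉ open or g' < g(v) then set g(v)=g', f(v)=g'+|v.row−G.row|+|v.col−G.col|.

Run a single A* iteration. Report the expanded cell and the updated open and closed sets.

expanded=(3,2); open=[(2,2) g=3 f=4, (3,3) g=3 f=4, (4,1) g=2 f=6, (4,3) g=2 f=4, (5,1) g=1 f=6, (5,3) g=1 f=4]; closed=[(3,2), (4,2), (5,2)]

step 1: expand (3,2) (f=4, h=2) → closed; open now [(2,2) g=3 f=4, (3,3) g=3 f=4, (4,1) g=2 f=6, (4,3) g=2 f=4, (5,1) g=1 f=6, (5,3) g=1 f=4]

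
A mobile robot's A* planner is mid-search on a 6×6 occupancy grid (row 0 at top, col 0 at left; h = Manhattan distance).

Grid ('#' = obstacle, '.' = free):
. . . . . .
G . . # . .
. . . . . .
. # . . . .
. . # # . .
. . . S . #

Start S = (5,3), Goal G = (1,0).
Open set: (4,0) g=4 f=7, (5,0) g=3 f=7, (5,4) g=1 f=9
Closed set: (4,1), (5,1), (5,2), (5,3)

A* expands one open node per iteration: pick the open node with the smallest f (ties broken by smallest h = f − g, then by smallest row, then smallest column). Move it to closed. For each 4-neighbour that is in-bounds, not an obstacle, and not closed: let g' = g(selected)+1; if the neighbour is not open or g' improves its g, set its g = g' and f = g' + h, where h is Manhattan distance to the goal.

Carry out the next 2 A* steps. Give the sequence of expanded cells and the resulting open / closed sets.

order=[(4,0) → (3,0)]; open=[(2,0) g=6 f=7, (5,0) g=3 f=7, (5,4) g=1 f=9]; closed=[(3,0), (4,0), (4,1), (5,1), (5,2), (5,3)]

step 1: expand (4,0) (f=7, h=3) → closed; open now [(3,0) g=5 f=7, (5,0) g=3 f=7, (5,4) g=1 f=9]
step 2: expand (3,0) (f=7, h=2) → closed; open now [(2,0) g=6 f=7, (5,0) g=3 f=7, (5,4) g=1 f=9]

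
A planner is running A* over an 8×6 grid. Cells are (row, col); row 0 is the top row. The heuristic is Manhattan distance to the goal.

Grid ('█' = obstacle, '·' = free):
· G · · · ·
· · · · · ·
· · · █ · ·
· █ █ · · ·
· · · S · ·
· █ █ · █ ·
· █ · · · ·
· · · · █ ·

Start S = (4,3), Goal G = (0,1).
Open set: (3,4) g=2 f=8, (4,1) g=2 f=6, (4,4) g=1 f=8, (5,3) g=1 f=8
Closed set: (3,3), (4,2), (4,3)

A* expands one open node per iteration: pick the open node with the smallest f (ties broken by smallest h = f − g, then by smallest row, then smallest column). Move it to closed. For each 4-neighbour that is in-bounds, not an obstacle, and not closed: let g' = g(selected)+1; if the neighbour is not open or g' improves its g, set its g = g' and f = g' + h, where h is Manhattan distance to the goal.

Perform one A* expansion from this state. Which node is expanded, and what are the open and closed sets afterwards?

expanded=(4,1); open=[(3,4) g=2 f=8, (4,0) g=3 f=8, (4,4) g=1 f=8, (5,3) g=1 f=8]; closed=[(3,3), (4,1), (4,2), (4,3)]

step 1: expand (4,1) (f=6, h=4) → closed; open now [(3,4) g=2 f=8, (4,0) g=3 f=8, (4,4) g=1 f=8, (5,3) g=1 f=8]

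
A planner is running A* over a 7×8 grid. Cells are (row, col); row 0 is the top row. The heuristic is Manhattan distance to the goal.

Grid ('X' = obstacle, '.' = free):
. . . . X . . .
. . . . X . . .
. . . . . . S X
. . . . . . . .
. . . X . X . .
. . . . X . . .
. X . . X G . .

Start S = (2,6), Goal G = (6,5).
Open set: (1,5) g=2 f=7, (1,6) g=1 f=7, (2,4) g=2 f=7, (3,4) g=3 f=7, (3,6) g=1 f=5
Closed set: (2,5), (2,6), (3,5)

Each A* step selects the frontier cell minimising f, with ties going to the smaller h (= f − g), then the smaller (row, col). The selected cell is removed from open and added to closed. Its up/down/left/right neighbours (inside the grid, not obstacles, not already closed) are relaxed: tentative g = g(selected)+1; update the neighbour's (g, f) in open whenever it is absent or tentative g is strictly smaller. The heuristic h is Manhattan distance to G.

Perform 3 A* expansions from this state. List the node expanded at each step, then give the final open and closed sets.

order=[(3,6) → (4,6) → (5,6)]; open=[(1,5) g=2 f=7, (1,6) g=1 f=7, (2,4) g=2 f=7, (3,4) g=3 f=7, (3,7) g=2 f=7, (4,7) g=3 f=7, (5,5) g=4 f=5, (5,7) g=4 f=7, (6,6) g=4 f=5]; closed=[(2,5), (2,6), (3,5), (3,6), (4,6), (5,6)]

step 1: expand (3,6) (f=5, h=4) → closed; open now [(1,5) g=2 f=7, (1,6) g=1 f=7, (2,4) g=2 f=7, (3,4) g=3 f=7, (3,7) g=2 f=7, (4,6) g=2 f=5]
step 2: expand (4,6) (f=5, h=3) → closed; open now [(1,5) g=2 f=7, (1,6) g=1 f=7, (2,4) g=2 f=7, (3,4) g=3 f=7, (3,7) g=2 f=7, (4,7) g=3 f=7, (5,6) g=3 f=5]
step 3: expand (5,6) (f=5, h=2) → closed; open now [(1,5) g=2 f=7, (1,6) g=1 f=7, (2,4) g=2 f=7, (3,4) g=3 f=7, (3,7) g=2 f=7, (4,7) g=3 f=7, (5,5) g=4 f=5, (5,7) g=4 f=7, (6,6) g=4 f=5]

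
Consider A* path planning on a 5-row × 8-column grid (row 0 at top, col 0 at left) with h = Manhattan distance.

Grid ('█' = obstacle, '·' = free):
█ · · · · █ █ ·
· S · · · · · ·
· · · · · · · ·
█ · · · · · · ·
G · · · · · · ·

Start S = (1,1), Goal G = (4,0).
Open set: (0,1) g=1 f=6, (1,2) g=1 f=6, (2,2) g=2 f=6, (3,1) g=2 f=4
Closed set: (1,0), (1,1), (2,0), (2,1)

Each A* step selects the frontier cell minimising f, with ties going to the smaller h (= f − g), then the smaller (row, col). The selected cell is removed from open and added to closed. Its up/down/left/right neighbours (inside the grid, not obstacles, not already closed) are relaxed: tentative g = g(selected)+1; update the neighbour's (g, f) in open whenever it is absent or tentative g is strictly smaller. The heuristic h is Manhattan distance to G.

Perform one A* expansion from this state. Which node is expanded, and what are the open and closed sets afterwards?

expanded=(3,1); open=[(0,1) g=1 f=6, (1,2) g=1 f=6, (2,2) g=2 f=6, (3,2) g=3 f=6, (4,1) g=3 f=4]; closed=[(1,0), (1,1), (2,0), (2,1), (3,1)]

step 1: expand (3,1) (f=4, h=2) → closed; open now [(0,1) g=1 f=6, (1,2) g=1 f=6, (2,2) g=2 f=6, (3,2) g=3 f=6, (4,1) g=3 f=4]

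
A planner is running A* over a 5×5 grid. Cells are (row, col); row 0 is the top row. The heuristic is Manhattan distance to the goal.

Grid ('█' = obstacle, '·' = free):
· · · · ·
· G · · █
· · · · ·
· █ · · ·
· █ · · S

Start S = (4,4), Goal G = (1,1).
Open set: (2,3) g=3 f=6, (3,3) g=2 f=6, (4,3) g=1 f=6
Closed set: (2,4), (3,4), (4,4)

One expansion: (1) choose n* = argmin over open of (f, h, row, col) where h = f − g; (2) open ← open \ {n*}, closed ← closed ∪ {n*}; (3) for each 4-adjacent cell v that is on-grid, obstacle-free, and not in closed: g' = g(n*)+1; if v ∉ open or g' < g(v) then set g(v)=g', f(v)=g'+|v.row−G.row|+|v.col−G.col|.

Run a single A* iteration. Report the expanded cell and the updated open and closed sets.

expanded=(2,3); open=[(1,3) g=4 f=6, (2,2) g=4 f=6, (3,3) g=2 f=6, (4,3) g=1 f=6]; closed=[(2,3), (2,4), (3,4), (4,4)]

step 1: expand (2,3) (f=6, h=3) → closed; open now [(1,3) g=4 f=6, (2,2) g=4 f=6, (3,3) g=2 f=6, (4,3) g=1 f=6]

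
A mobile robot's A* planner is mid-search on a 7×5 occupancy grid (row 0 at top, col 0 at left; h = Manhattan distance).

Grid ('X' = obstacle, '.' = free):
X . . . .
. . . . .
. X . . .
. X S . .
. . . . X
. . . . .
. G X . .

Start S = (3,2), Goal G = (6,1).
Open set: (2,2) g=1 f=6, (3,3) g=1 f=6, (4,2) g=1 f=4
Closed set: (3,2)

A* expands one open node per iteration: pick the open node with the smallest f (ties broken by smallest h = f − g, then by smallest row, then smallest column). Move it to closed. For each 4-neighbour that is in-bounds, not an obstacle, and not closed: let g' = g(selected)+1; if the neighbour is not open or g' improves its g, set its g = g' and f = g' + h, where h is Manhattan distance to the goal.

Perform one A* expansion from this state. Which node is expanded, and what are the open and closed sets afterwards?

expanded=(4,2); open=[(2,2) g=1 f=6, (3,3) g=1 f=6, (4,1) g=2 f=4, (4,3) g=2 f=6, (5,2) g=2 f=4]; closed=[(3,2), (4,2)]

step 1: expand (4,2) (f=4, h=3) → closed; open now [(2,2) g=1 f=6, (3,3) g=1 f=6, (4,1) g=2 f=4, (4,3) g=2 f=6, (5,2) g=2 f=4]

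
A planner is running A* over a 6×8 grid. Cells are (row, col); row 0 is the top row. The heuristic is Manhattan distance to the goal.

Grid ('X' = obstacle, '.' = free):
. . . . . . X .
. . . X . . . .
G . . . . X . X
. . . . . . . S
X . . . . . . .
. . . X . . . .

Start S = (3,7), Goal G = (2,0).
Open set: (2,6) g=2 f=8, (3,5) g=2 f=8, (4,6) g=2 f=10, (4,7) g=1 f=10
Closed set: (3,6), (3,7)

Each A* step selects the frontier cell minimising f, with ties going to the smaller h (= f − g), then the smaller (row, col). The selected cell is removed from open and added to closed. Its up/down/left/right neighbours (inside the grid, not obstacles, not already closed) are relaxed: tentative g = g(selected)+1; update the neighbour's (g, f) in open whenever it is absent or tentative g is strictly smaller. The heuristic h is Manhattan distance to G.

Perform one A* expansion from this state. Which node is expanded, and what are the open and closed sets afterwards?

expanded=(2,6); open=[(1,6) g=3 f=10, (3,5) g=2 f=8, (4,6) g=2 f=10, (4,7) g=1 f=10]; closed=[(2,6), (3,6), (3,7)]

step 1: expand (2,6) (f=8, h=6) → closed; open now [(1,6) g=3 f=10, (3,5) g=2 f=8, (4,6) g=2 f=10, (4,7) g=1 f=10]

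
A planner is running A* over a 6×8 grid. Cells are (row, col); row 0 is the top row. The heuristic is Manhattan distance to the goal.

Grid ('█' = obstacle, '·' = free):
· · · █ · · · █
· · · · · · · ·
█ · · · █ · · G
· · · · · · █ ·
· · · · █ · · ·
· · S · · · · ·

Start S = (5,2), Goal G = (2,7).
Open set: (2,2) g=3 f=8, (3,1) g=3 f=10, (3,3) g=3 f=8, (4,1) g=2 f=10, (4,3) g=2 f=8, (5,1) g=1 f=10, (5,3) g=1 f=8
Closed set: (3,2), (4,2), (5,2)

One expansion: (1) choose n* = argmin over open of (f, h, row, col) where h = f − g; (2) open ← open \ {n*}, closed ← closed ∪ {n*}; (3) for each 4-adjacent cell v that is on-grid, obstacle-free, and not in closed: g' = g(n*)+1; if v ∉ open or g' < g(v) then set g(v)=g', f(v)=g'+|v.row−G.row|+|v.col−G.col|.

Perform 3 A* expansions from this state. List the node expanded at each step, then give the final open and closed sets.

order=[(2,2) → (2,3) → (3,3)]; open=[(1,2) g=4 f=10, (1,3) g=5 f=10, (2,1) g=4 f=10, (3,1) g=3 f=10, (3,4) g=4 f=8, (4,1) g=2 f=10, (4,3) g=2 f=8, (5,1) g=1 f=10, (5,3) g=1 f=8]; closed=[(2,2), (2,3), (3,2), (3,3), (4,2), (5,2)]

step 1: expand (2,2) (f=8, h=5) → closed; open now [(1,2) g=4 f=10, (2,1) g=4 f=10, (2,3) g=4 f=8, (3,1) g=3 f=10, (3,3) g=3 f=8, (4,1) g=2 f=10, (4,3) g=2 f=8, (5,1) g=1 f=10, (5,3) g=1 f=8]
step 2: expand (2,3) (f=8, h=4) → closed; open now [(1,2) g=4 f=10, (1,3) g=5 f=10, (2,1) g=4 f=10, (3,1) g=3 f=10, (3,3) g=3 f=8, (4,1) g=2 f=10, (4,3) g=2 f=8, (5,1) g=1 f=10, (5,3) g=1 f=8]
step 3: expand (3,3) (f=8, h=5) → closed; open now [(1,2) g=4 f=10, (1,3) g=5 f=10, (2,1) g=4 f=10, (3,1) g=3 f=10, (3,4) g=4 f=8, (4,1) g=2 f=10, (4,3) g=2 f=8, (5,1) g=1 f=10, (5,3) g=1 f=8]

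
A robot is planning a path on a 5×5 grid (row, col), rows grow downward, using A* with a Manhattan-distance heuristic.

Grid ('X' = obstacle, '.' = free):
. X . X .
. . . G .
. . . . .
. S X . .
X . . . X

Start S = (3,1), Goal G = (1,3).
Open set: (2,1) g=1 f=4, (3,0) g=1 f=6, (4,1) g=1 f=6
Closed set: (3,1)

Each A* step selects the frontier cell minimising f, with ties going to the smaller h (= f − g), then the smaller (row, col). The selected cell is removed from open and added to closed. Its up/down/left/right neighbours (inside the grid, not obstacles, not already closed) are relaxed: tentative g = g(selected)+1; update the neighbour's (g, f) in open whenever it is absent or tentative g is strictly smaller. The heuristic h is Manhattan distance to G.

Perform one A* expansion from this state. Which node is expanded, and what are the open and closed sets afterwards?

step 1: expand (2,1) (f=4, h=3) → closed; open now [(1,1) g=2 f=4, (2,0) g=2 f=6, (2,2) g=2 f=4, (3,0) g=1 f=6, (4,1) g=1 f=6]

expanded=(2,1); open=[(1,1) g=2 f=4, (2,0) g=2 f=6, (2,2) g=2 f=4, (3,0) g=1 f=6, (4,1) g=1 f=6]; closed=[(2,1), (3,1)]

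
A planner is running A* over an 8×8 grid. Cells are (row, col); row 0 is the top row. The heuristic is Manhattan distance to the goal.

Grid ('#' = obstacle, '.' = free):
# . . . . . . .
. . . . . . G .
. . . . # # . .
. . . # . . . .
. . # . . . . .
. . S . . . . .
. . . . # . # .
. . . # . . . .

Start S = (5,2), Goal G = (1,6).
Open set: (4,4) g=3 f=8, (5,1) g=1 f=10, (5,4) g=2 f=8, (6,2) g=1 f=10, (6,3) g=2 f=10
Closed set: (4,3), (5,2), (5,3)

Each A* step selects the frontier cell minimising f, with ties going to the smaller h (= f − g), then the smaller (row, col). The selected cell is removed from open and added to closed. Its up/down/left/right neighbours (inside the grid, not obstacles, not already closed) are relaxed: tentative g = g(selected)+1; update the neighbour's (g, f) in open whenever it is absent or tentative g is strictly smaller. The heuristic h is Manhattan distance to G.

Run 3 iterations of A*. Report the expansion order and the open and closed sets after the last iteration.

step 1: expand (4,4) (f=8, h=5) → closed; open now [(3,4) g=4 f=8, (4,5) g=4 f=8, (5,1) g=1 f=10, (5,4) g=2 f=8, (6,2) g=1 f=10, (6,3) g=2 f=10]
step 2: expand (3,4) (f=8, h=4) → closed; open now [(3,5) g=5 f=8, (4,5) g=4 f=8, (5,1) g=1 f=10, (5,4) g=2 f=8, (6,2) g=1 f=10, (6,3) g=2 f=10]
step 3: expand (3,5) (f=8, h=3) → closed; open now [(3,6) g=6 f=8, (4,5) g=4 f=8, (5,1) g=1 f=10, (5,4) g=2 f=8, (6,2) g=1 f=10, (6,3) g=2 f=10]

order=[(4,4) → (3,4) → (3,5)]; open=[(3,6) g=6 f=8, (4,5) g=4 f=8, (5,1) g=1 f=10, (5,4) g=2 f=8, (6,2) g=1 f=10, (6,3) g=2 f=10]; closed=[(3,4), (3,5), (4,3), (4,4), (5,2), (5,3)]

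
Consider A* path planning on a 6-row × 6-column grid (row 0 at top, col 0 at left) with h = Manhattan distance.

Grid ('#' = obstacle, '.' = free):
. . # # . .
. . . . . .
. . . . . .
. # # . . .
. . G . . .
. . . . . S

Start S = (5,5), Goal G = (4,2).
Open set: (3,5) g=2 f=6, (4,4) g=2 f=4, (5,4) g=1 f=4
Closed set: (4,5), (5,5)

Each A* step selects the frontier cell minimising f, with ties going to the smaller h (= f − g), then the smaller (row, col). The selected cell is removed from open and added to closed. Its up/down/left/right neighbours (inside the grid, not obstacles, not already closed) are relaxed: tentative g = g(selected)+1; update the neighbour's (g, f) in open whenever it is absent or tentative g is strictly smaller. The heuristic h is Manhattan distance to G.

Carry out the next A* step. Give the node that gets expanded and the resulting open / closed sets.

step 1: expand (4,4) (f=4, h=2) → closed; open now [(3,4) g=3 f=6, (3,5) g=2 f=6, (4,3) g=3 f=4, (5,4) g=1 f=4]

expanded=(4,4); open=[(3,4) g=3 f=6, (3,5) g=2 f=6, (4,3) g=3 f=4, (5,4) g=1 f=4]; closed=[(4,4), (4,5), (5,5)]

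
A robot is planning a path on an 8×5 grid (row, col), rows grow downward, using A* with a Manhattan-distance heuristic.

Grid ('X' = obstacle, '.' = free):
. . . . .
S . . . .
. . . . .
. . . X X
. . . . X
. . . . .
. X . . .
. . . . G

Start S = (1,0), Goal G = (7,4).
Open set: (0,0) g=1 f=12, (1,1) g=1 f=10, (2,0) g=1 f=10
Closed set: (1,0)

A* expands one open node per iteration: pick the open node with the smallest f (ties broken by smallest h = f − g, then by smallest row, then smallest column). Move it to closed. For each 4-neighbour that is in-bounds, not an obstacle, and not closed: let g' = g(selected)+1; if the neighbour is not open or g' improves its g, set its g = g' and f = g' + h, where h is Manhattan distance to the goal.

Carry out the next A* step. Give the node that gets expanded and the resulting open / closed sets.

expanded=(1,1); open=[(0,0) g=1 f=12, (0,1) g=2 f=12, (1,2) g=2 f=10, (2,0) g=1 f=10, (2,1) g=2 f=10]; closed=[(1,0), (1,1)]

step 1: expand (1,1) (f=10, h=9) → closed; open now [(0,0) g=1 f=12, (0,1) g=2 f=12, (1,2) g=2 f=10, (2,0) g=1 f=10, (2,1) g=2 f=10]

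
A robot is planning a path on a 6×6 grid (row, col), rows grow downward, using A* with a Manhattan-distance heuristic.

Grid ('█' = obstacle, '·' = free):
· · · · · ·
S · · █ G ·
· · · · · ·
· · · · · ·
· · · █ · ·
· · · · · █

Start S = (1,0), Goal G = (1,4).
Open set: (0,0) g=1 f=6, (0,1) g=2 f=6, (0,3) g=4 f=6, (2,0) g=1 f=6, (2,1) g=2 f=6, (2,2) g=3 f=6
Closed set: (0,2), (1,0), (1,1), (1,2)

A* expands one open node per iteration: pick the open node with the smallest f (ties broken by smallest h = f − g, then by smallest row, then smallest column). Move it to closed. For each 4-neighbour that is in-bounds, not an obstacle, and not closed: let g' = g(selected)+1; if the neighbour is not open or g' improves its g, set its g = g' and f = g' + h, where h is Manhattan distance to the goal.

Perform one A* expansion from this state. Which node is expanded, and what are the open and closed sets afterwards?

expanded=(0,3); open=[(0,0) g=1 f=6, (0,1) g=2 f=6, (0,4) g=5 f=6, (2,0) g=1 f=6, (2,1) g=2 f=6, (2,2) g=3 f=6]; closed=[(0,2), (0,3), (1,0), (1,1), (1,2)]

step 1: expand (0,3) (f=6, h=2) → closed; open now [(0,0) g=1 f=6, (0,1) g=2 f=6, (0,4) g=5 f=6, (2,0) g=1 f=6, (2,1) g=2 f=6, (2,2) g=3 f=6]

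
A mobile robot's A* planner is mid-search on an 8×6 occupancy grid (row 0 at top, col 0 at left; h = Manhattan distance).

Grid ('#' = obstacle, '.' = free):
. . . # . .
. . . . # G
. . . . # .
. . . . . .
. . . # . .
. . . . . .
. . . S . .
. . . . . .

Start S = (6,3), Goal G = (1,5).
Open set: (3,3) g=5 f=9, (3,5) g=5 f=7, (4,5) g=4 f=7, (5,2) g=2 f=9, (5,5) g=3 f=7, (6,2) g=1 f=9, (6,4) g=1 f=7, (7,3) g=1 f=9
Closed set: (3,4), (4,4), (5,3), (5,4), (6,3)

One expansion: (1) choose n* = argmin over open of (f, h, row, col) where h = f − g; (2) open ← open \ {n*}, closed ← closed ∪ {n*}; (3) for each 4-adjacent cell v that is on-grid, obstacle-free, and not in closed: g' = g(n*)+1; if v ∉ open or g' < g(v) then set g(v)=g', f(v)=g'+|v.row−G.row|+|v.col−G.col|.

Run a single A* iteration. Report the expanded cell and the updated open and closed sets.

expanded=(3,5); open=[(2,5) g=6 f=7, (3,3) g=5 f=9, (4,5) g=4 f=7, (5,2) g=2 f=9, (5,5) g=3 f=7, (6,2) g=1 f=9, (6,4) g=1 f=7, (7,3) g=1 f=9]; closed=[(3,4), (3,5), (4,4), (5,3), (5,4), (6,3)]

step 1: expand (3,5) (f=7, h=2) → closed; open now [(2,5) g=6 f=7, (3,3) g=5 f=9, (4,5) g=4 f=7, (5,2) g=2 f=9, (5,5) g=3 f=7, (6,2) g=1 f=9, (6,4) g=1 f=7, (7,3) g=1 f=9]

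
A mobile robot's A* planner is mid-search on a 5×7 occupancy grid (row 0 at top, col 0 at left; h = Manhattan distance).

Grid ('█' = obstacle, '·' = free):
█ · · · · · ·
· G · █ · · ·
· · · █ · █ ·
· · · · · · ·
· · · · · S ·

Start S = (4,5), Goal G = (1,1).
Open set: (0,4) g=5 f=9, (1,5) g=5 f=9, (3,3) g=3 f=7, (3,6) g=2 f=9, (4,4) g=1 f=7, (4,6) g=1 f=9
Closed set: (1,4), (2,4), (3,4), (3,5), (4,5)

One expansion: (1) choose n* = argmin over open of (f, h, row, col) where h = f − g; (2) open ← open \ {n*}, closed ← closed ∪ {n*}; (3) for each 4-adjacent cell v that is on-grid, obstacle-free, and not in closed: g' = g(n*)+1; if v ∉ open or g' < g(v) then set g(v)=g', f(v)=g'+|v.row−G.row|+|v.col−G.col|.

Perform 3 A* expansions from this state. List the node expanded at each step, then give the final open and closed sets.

step 1: expand (3,3) (f=7, h=4) → closed; open now [(0,4) g=5 f=9, (1,5) g=5 f=9, (3,2) g=4 f=7, (3,6) g=2 f=9, (4,3) g=4 f=9, (4,4) g=1 f=7, (4,6) g=1 f=9]
step 2: expand (3,2) (f=7, h=3) → closed; open now [(0,4) g=5 f=9, (1,5) g=5 f=9, (2,2) g=5 f=7, (3,1) g=5 f=7, (3,6) g=2 f=9, (4,2) g=5 f=9, (4,3) g=4 f=9, (4,4) g=1 f=7, (4,6) g=1 f=9]
step 3: expand (2,2) (f=7, h=2) → closed; open now [(0,4) g=5 f=9, (1,2) g=6 f=7, (1,5) g=5 f=9, (2,1) g=6 f=7, (3,1) g=5 f=7, (3,6) g=2 f=9, (4,2) g=5 f=9, (4,3) g=4 f=9, (4,4) g=1 f=7, (4,6) g=1 f=9]

order=[(3,3) → (3,2) → (2,2)]; open=[(0,4) g=5 f=9, (1,2) g=6 f=7, (1,5) g=5 f=9, (2,1) g=6 f=7, (3,1) g=5 f=7, (3,6) g=2 f=9, (4,2) g=5 f=9, (4,3) g=4 f=9, (4,4) g=1 f=7, (4,6) g=1 f=9]; closed=[(1,4), (2,2), (2,4), (3,2), (3,3), (3,4), (3,5), (4,5)]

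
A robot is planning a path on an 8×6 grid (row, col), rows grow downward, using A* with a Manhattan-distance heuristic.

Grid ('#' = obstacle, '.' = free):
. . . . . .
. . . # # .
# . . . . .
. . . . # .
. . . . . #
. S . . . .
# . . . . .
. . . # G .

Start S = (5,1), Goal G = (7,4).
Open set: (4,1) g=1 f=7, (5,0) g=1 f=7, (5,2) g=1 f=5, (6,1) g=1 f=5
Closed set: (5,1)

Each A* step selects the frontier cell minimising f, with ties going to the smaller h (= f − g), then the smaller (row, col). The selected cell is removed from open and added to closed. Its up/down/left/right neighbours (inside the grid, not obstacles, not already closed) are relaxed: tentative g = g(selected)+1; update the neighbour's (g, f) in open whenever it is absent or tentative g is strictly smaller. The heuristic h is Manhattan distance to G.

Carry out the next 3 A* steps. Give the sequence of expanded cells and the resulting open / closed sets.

step 1: expand (5,2) (f=5, h=4) → closed; open now [(4,1) g=1 f=7, (4,2) g=2 f=7, (5,0) g=1 f=7, (5,3) g=2 f=5, (6,1) g=1 f=5, (6,2) g=2 f=5]
step 2: expand (5,3) (f=5, h=3) → closed; open now [(4,1) g=1 f=7, (4,2) g=2 f=7, (4,3) g=3 f=7, (5,0) g=1 f=7, (5,4) g=3 f=5, (6,1) g=1 f=5, (6,2) g=2 f=5, (6,3) g=3 f=5]
step 3: expand (5,4) (f=5, h=2) → closed; open now [(4,1) g=1 f=7, (4,2) g=2 f=7, (4,3) g=3 f=7, (4,4) g=4 f=7, (5,0) g=1 f=7, (5,5) g=4 f=7, (6,1) g=1 f=5, (6,2) g=2 f=5, (6,3) g=3 f=5, (6,4) g=4 f=5]

order=[(5,2) → (5,3) → (5,4)]; open=[(4,1) g=1 f=7, (4,2) g=2 f=7, (4,3) g=3 f=7, (4,4) g=4 f=7, (5,0) g=1 f=7, (5,5) g=4 f=7, (6,1) g=1 f=5, (6,2) g=2 f=5, (6,3) g=3 f=5, (6,4) g=4 f=5]; closed=[(5,1), (5,2), (5,3), (5,4)]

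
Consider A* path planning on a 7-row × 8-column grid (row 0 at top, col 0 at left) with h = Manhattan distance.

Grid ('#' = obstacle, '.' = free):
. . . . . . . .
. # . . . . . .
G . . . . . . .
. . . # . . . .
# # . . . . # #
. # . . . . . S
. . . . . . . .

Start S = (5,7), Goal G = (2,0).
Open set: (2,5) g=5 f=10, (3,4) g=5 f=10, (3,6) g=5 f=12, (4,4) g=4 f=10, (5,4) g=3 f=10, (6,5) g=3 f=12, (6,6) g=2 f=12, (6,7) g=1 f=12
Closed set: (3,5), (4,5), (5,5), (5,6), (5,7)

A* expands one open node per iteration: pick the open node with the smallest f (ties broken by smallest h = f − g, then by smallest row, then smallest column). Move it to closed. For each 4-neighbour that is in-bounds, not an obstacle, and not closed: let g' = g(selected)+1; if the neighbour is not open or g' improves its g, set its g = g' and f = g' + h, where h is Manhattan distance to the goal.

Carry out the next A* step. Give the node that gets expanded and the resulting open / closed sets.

step 1: expand (2,5) (f=10, h=5) → closed; open now [(1,5) g=6 f=12, (2,4) g=6 f=10, (2,6) g=6 f=12, (3,4) g=5 f=10, (3,6) g=5 f=12, (4,4) g=4 f=10, (5,4) g=3 f=10, (6,5) g=3 f=12, (6,6) g=2 f=12, (6,7) g=1 f=12]

expanded=(2,5); open=[(1,5) g=6 f=12, (2,4) g=6 f=10, (2,6) g=6 f=12, (3,4) g=5 f=10, (3,6) g=5 f=12, (4,4) g=4 f=10, (5,4) g=3 f=10, (6,5) g=3 f=12, (6,6) g=2 f=12, (6,7) g=1 f=12]; closed=[(2,5), (3,5), (4,5), (5,5), (5,6), (5,7)]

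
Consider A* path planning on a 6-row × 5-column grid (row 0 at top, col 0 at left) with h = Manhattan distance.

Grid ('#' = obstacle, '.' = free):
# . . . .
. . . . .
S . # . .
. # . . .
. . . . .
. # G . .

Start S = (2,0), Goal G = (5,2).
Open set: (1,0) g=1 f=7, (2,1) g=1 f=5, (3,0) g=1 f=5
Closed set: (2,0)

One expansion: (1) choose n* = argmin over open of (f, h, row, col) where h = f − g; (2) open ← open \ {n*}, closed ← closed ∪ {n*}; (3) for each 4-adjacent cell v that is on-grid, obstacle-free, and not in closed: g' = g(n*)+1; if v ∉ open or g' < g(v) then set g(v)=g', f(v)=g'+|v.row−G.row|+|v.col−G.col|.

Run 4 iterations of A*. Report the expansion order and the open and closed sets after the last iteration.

order=[(2,1) → (3,0) → (4,0) → (4,1)]; open=[(1,0) g=1 f=7, (1,1) g=2 f=7, (4,2) g=4 f=5, (5,0) g=3 f=5]; closed=[(2,0), (2,1), (3,0), (4,0), (4,1)]

step 1: expand (2,1) (f=5, h=4) → closed; open now [(1,0) g=1 f=7, (1,1) g=2 f=7, (3,0) g=1 f=5]
step 2: expand (3,0) (f=5, h=4) → closed; open now [(1,0) g=1 f=7, (1,1) g=2 f=7, (4,0) g=2 f=5]
step 3: expand (4,0) (f=5, h=3) → closed; open now [(1,0) g=1 f=7, (1,1) g=2 f=7, (4,1) g=3 f=5, (5,0) g=3 f=5]
step 4: expand (4,1) (f=5, h=2) → closed; open now [(1,0) g=1 f=7, (1,1) g=2 f=7, (4,2) g=4 f=5, (5,0) g=3 f=5]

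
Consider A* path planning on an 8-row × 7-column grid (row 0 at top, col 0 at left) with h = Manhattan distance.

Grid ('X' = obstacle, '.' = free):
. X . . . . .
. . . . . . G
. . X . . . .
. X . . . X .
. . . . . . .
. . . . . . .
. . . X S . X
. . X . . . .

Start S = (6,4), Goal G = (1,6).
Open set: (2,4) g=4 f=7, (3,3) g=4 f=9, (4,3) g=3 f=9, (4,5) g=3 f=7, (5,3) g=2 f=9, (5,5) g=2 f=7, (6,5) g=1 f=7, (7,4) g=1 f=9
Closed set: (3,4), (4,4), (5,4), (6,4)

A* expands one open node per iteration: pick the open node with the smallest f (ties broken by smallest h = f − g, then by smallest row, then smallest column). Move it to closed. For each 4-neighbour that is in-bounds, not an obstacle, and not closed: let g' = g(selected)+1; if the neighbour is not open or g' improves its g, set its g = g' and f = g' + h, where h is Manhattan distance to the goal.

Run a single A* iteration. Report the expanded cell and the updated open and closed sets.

expanded=(2,4); open=[(1,4) g=5 f=7, (2,3) g=5 f=9, (2,5) g=5 f=7, (3,3) g=4 f=9, (4,3) g=3 f=9, (4,5) g=3 f=7, (5,3) g=2 f=9, (5,5) g=2 f=7, (6,5) g=1 f=7, (7,4) g=1 f=9]; closed=[(2,4), (3,4), (4,4), (5,4), (6,4)]

step 1: expand (2,4) (f=7, h=3) → closed; open now [(1,4) g=5 f=7, (2,3) g=5 f=9, (2,5) g=5 f=7, (3,3) g=4 f=9, (4,3) g=3 f=9, (4,5) g=3 f=7, (5,3) g=2 f=9, (5,5) g=2 f=7, (6,5) g=1 f=7, (7,4) g=1 f=9]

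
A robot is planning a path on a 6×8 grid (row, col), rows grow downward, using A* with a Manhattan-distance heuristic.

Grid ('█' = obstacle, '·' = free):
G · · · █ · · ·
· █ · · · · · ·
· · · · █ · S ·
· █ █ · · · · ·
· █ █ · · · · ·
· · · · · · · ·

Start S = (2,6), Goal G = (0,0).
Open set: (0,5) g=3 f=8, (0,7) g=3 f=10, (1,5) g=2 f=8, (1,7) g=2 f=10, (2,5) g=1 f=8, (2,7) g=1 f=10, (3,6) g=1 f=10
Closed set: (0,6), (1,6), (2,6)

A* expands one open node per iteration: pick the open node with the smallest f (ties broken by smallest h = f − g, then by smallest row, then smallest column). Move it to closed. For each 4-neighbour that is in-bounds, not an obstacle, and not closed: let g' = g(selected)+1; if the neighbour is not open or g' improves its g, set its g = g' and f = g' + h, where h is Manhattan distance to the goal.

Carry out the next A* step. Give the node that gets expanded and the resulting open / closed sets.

expanded=(0,5); open=[(0,7) g=3 f=10, (1,5) g=2 f=8, (1,7) g=2 f=10, (2,5) g=1 f=8, (2,7) g=1 f=10, (3,6) g=1 f=10]; closed=[(0,5), (0,6), (1,6), (2,6)]

step 1: expand (0,5) (f=8, h=5) → closed; open now [(0,7) g=3 f=10, (1,5) g=2 f=8, (1,7) g=2 f=10, (2,5) g=1 f=8, (2,7) g=1 f=10, (3,6) g=1 f=10]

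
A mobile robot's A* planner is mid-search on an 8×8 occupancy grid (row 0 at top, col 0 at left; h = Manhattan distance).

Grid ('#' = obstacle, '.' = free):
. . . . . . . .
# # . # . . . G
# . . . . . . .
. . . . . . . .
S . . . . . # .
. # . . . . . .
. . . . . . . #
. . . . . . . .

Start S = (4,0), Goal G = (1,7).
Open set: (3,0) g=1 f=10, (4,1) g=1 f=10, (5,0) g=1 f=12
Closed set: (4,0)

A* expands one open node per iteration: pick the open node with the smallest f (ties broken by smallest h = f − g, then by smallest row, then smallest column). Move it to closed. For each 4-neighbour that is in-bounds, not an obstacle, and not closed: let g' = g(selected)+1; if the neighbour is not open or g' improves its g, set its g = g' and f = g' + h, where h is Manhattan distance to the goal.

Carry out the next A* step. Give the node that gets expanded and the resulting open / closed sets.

step 1: expand (3,0) (f=10, h=9) → closed; open now [(3,1) g=2 f=10, (4,1) g=1 f=10, (5,0) g=1 f=12]

expanded=(3,0); open=[(3,1) g=2 f=10, (4,1) g=1 f=10, (5,0) g=1 f=12]; closed=[(3,0), (4,0)]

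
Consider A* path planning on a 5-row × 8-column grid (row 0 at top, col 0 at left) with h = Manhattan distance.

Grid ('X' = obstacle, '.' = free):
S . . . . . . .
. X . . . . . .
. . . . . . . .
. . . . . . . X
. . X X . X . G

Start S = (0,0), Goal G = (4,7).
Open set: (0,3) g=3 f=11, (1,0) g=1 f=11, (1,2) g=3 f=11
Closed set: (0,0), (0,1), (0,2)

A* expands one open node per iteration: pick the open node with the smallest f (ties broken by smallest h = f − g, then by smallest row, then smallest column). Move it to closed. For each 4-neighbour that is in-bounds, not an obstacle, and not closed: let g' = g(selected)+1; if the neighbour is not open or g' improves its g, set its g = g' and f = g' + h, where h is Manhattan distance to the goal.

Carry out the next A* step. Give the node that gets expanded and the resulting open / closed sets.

expanded=(0,3); open=[(0,4) g=4 f=11, (1,0) g=1 f=11, (1,2) g=3 f=11, (1,3) g=4 f=11]; closed=[(0,0), (0,1), (0,2), (0,3)]

step 1: expand (0,3) (f=11, h=8) → closed; open now [(0,4) g=4 f=11, (1,0) g=1 f=11, (1,2) g=3 f=11, (1,3) g=4 f=11]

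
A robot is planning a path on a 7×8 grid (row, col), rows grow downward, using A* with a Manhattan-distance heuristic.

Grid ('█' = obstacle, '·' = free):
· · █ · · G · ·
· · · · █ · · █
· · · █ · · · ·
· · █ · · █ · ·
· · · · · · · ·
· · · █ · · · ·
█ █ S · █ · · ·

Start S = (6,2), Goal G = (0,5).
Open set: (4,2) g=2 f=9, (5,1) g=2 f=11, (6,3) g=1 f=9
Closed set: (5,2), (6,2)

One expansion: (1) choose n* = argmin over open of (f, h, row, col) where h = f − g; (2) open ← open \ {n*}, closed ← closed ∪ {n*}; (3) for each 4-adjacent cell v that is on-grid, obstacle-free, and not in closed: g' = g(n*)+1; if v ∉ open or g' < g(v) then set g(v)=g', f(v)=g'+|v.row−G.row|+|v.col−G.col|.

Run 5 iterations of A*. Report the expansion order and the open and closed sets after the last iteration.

order=[(4,2) → (4,3) → (3,3) → (3,4) → (2,4)]; open=[(2,5) g=7 f=9, (4,1) g=3 f=11, (4,4) g=4 f=9, (5,1) g=2 f=11, (6,3) g=1 f=9]; closed=[(2,4), (3,3), (3,4), (4,2), (4,3), (5,2), (6,2)]

step 1: expand (4,2) (f=9, h=7) → closed; open now [(4,1) g=3 f=11, (4,3) g=3 f=9, (5,1) g=2 f=11, (6,3) g=1 f=9]
step 2: expand (4,3) (f=9, h=6) → closed; open now [(3,3) g=4 f=9, (4,1) g=3 f=11, (4,4) g=4 f=9, (5,1) g=2 f=11, (6,3) g=1 f=9]
step 3: expand (3,3) (f=9, h=5) → closed; open now [(3,4) g=5 f=9, (4,1) g=3 f=11, (4,4) g=4 f=9, (5,1) g=2 f=11, (6,3) g=1 f=9]
step 4: expand (3,4) (f=9, h=4) → closed; open now [(2,4) g=6 f=9, (4,1) g=3 f=11, (4,4) g=4 f=9, (5,1) g=2 f=11, (6,3) g=1 f=9]
step 5: expand (2,4) (f=9, h=3) → closed; open now [(2,5) g=7 f=9, (4,1) g=3 f=11, (4,4) g=4 f=9, (5,1) g=2 f=11, (6,3) g=1 f=9]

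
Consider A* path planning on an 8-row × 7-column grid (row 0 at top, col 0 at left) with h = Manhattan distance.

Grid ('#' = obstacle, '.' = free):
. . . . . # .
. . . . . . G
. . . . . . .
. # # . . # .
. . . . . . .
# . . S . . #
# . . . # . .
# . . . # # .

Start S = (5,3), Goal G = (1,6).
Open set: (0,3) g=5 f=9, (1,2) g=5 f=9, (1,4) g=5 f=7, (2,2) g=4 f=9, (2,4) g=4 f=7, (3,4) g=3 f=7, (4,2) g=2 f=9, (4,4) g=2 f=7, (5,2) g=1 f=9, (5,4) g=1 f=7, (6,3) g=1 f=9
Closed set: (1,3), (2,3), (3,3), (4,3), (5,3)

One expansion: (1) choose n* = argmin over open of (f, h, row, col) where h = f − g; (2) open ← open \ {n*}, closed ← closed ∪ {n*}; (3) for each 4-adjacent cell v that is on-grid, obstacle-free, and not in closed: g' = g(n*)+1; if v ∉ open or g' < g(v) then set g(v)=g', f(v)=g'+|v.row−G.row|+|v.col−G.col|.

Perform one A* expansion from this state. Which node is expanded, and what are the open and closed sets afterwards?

step 1: expand (1,4) (f=7, h=2) → closed; open now [(0,3) g=5 f=9, (0,4) g=6 f=9, (1,2) g=5 f=9, (1,5) g=6 f=7, (2,2) g=4 f=9, (2,4) g=4 f=7, (3,4) g=3 f=7, (4,2) g=2 f=9, (4,4) g=2 f=7, (5,2) g=1 f=9, (5,4) g=1 f=7, (6,3) g=1 f=9]

expanded=(1,4); open=[(0,3) g=5 f=9, (0,4) g=6 f=9, (1,2) g=5 f=9, (1,5) g=6 f=7, (2,2) g=4 f=9, (2,4) g=4 f=7, (3,4) g=3 f=7, (4,2) g=2 f=9, (4,4) g=2 f=7, (5,2) g=1 f=9, (5,4) g=1 f=7, (6,3) g=1 f=9]; closed=[(1,3), (1,4), (2,3), (3,3), (4,3), (5,3)]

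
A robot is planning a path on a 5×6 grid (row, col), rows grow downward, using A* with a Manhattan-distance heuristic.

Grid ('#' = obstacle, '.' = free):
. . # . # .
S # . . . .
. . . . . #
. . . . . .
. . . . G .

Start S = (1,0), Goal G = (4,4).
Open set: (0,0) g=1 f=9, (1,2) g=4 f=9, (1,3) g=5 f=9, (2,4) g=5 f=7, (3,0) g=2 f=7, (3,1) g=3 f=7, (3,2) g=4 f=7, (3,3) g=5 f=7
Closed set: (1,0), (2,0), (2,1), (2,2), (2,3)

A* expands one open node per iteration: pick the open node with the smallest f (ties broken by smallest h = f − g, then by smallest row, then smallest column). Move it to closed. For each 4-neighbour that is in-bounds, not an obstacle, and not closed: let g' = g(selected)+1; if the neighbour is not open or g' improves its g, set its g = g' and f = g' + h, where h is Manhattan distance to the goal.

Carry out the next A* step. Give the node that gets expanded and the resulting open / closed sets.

expanded=(2,4); open=[(0,0) g=1 f=9, (1,2) g=4 f=9, (1,3) g=5 f=9, (1,4) g=6 f=9, (3,0) g=2 f=7, (3,1) g=3 f=7, (3,2) g=4 f=7, (3,3) g=5 f=7, (3,4) g=6 f=7]; closed=[(1,0), (2,0), (2,1), (2,2), (2,3), (2,4)]

step 1: expand (2,4) (f=7, h=2) → closed; open now [(0,0) g=1 f=9, (1,2) g=4 f=9, (1,3) g=5 f=9, (1,4) g=6 f=9, (3,0) g=2 f=7, (3,1) g=3 f=7, (3,2) g=4 f=7, (3,3) g=5 f=7, (3,4) g=6 f=7]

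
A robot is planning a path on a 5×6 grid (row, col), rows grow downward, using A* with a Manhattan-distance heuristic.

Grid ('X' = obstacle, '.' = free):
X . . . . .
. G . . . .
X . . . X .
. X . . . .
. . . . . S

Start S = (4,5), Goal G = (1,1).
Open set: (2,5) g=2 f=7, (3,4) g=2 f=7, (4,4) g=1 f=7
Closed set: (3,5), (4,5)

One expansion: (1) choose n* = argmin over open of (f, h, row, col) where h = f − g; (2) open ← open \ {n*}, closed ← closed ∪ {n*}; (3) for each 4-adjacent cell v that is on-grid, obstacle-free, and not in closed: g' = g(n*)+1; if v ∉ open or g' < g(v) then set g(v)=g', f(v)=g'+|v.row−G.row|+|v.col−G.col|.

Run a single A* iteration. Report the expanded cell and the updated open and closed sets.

expanded=(2,5); open=[(1,5) g=3 f=7, (3,4) g=2 f=7, (4,4) g=1 f=7]; closed=[(2,5), (3,5), (4,5)]

step 1: expand (2,5) (f=7, h=5) → closed; open now [(1,5) g=3 f=7, (3,4) g=2 f=7, (4,4) g=1 f=7]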